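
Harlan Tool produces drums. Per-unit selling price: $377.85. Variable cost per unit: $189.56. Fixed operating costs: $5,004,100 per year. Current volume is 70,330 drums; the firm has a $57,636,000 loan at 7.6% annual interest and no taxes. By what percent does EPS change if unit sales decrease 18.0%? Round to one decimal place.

-61.8%

Total contribution margin = 70,330 × $188.29 = $13,242,435.70.
Operating income = contribution − fixed costs = $13,242,435.70 − $5,004,100 = $8,238,335.70.
Interest = $4,380,336.00, so EBIT − I = $3,857,999.70.
DCL = total CM / (EBIT − I) = $13,242,435.70 / $3,857,999.70 = 3.4325.
%ΔEPS = DCL × %ΔSales = 3.4325 × -18.0% = -61.8%.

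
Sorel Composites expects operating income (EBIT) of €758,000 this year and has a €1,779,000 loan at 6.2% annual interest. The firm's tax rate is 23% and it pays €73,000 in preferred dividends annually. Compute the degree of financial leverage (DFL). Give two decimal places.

1.37

Interest = €110,298.00.
Pre-tax preferred-dividend burden = €73,000 ÷ (1 − 0.23) = €94,805.19.
DFL = EBIT ÷ [EBIT − I − D_p/(1−t)] = €758,000 ÷ [€758,000 − €110,298.00 − €94,805.19] = €758,000 ÷ €552,896.81 = 1.3710.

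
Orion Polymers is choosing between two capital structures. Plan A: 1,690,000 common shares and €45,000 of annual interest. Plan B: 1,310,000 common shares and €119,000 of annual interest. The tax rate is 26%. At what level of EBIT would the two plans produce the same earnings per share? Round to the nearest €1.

€374,105

At indifference, (EBIT − 45,000)(1 − t)/1,690,000 = (EBIT − 119,000)(1 − t)/1,310,000.
The (1 − t) factor cancels: (EBIT − 45,000) × 1,310,000 = (EBIT − 119,000) × 1,690,000.
Solving, EBIT = (119,000·1,690,000 − 45,000·1,310,000) / (1,690,000 − 1,310,000) = 142,160,000,000 / 380,000 = 374,105.26.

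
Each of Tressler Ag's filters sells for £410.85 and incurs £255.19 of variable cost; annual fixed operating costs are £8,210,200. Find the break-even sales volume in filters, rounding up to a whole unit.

52,745 filters

Contribution margin per unit = £410.85 − £255.19 = £155.66.
Units to break even: £8,210,200 ÷ £155.66 = 52,744.44, rounded up to 52,745.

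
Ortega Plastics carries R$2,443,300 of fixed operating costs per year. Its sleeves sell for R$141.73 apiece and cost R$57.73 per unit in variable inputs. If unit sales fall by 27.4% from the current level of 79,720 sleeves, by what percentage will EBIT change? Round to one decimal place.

Total contribution margin = 79,720 × R$84.00 = R$6,696,480.00.
EBIT = R$6,696,480.00 − R$2,443,300 = R$4,253,180.00.
DOL = contribution ÷ EBIT = R$6,696,480.00 ÷ R$4,253,180.00 = 1.5745.
Operating income changes by 1.5745 × -27.4% = -43.1%.

-43.1%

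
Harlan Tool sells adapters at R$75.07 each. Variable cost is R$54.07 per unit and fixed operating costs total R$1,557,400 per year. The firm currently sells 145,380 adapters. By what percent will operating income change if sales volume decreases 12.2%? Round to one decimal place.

-24.9%

Total contribution margin = 145,380 × R$21.00 = R$3,052,980.00.
Subtracting fixed costs: EBIT = R$3,052,980.00 − R$1,557,400 = R$1,495,580.00.
So DOL = total CM / EBIT = R$3,052,980.00 / R$1,495,580.00 = 2.0413.
Operating income changes by 2.0413 × -12.2% = -24.9%.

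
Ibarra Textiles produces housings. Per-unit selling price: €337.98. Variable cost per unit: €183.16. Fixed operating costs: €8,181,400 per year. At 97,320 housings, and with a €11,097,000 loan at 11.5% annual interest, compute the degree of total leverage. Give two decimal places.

2.69

Total contribution margin = 97,320 × €154.82 = €15,067,082.40.
Operating income = contribution − fixed costs = €15,067,082.40 − €8,181,400 = €6,885,682.40. Interest = €1,276,155.00.
DOL = €15,067,082.40 ÷ €6,885,682.40 = 2.1882; DFL = €6,885,682.40 ÷ €5,609,527.40 = 1.2275.
DCL = DOL × DFL = 2.1882 × 1.2275 = 2.6860.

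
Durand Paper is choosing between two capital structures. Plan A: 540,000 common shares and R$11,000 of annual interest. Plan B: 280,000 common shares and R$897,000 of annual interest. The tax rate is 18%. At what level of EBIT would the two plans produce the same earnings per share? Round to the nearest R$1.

Set EPS_A = EPS_B: (EBIT − R$11,000)(1 − 0.18) ÷ 540,000 = (EBIT − R$897,000)(1 − 0.18) ÷ 280,000.
The (1 − t) factor cancels: (EBIT − 11,000) × 280,000 = (EBIT − 897,000) × 540,000.
Solving, EBIT = (897,000·540,000 − 11,000·280,000) / (540,000 − 280,000) = 481,300,000,000 / 260,000 = 1,851,153.85.

R$1,851,154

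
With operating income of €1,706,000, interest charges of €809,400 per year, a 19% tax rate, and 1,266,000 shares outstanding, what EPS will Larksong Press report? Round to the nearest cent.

€0.57

Pre-tax income = €1,706,000 − €809,400.00 = €896,600.00.
After tax at 19%: net income = €896,600.00 × 0.81 = €726,246.00.
EPS = €726,246.00 ÷ 1,266,000 = €0.57.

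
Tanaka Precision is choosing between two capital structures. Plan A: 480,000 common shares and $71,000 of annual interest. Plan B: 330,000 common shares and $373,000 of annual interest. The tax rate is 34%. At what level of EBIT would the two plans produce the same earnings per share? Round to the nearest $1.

Set EPS_A = EPS_B: (EBIT − $71,000)(1 − 0.34) ÷ 480,000 = (EBIT − $373,000)(1 − 0.34) ÷ 330,000.
Cancelling (1 − t) and cross-multiplying: 330,000·(EBIT − 71,000) = 480,000·(EBIT − 373,000).
EBIT × (480,000 − 330,000) = 373,000 × 480,000 − 71,000 × 330,000 = 155,610,000,000, so EBIT = 155,610,000,000 ÷ 150,000 = 1,037,400.00.

$1,037,400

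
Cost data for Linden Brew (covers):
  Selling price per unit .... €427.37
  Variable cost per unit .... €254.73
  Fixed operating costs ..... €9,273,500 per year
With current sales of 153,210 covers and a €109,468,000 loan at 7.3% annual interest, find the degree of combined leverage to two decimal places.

Contribution at this volume is 153,210 × €172.64 = €26,450,174.40.
EBIT = €26,450,174.40 − €9,273,500 = €17,176,674.40. Interest = €7,991,164.00.
DOL = €26,450,174.40 ÷ €17,176,674.40 = 1.5399; DFL = €17,176,674.40 ÷ €9,185,510.40 = 1.8700.
DCL = DOL × DFL = 1.5399 × 1.8700 = 2.8796.

2.88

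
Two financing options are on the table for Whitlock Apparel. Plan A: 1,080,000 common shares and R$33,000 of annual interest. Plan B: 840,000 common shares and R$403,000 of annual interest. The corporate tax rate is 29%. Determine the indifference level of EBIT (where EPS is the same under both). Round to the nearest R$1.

R$1,698,000

Set EPS_A = EPS_B: (EBIT − R$33,000)(1 − 0.29) ÷ 1,080,000 = (EBIT − R$403,000)(1 − 0.29) ÷ 840,000.
Cancelling (1 − t) and cross-multiplying: 840,000·(EBIT − 33,000) = 1,080,000·(EBIT − 403,000).
EBIT × (1,080,000 − 840,000) = 403,000 × 1,080,000 − 33,000 × 840,000 = 407,520,000,000, so EBIT = 407,520,000,000 ÷ 240,000 = 1,698,000.00.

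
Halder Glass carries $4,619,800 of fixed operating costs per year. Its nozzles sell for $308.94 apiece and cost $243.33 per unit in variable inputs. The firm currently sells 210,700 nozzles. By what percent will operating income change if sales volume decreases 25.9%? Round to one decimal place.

-38.9%

Contribution at this volume is 210,700 × $65.61 = $13,824,027.00.
Operating income = contribution − fixed costs = $13,824,027.00 − $4,619,800 = $9,204,227.00.
Degree of operating leverage = $13,824,027.00 / $9,204,227.00 = 1.5019.
So EBIT moves 1.5019 × (-25.9%) = -38.9%.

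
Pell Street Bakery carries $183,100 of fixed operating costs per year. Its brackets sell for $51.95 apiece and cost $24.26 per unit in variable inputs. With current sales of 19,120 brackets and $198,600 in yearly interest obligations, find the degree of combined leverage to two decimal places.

3.58

At 19,120 units, contribution = 19,120 × $27.69 = $529,432.80.
EBIT = $529,432.80 − $183,100 = $346,332.80. Interest = $198,600.00, so EBIT − I = $147,732.80.
Degree of total leverage = total CM / (EBIT − interest) = $529,432.80 / $147,732.80 = 3.5837.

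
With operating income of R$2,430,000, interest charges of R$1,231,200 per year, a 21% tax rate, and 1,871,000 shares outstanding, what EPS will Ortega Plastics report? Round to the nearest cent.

R$0.51

Interest = R$1,231,200.00, so EBT = R$2,430,000 − R$1,231,200.00 = R$1,198,800.00.
After tax at 21%: net income = R$1,198,800.00 × 0.79 = R$947,052.00.
EPS = R$947,052.00 ÷ 1,871,000 = R$0.51.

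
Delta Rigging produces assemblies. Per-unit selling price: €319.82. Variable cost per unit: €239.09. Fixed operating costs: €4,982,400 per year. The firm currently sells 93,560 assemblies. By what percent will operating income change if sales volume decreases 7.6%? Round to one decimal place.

-22.3%

Contribution at this volume is 93,560 × €80.73 = €7,553,098.80.
EBIT = €7,553,098.80 − €4,982,400 = €2,570,698.80.
Degree of operating leverage = €7,553,098.80 / €2,570,698.80 = 2.9382.
%ΔEBIT = DOL × %ΔSales = 2.9382 × -7.6% = -22.3%.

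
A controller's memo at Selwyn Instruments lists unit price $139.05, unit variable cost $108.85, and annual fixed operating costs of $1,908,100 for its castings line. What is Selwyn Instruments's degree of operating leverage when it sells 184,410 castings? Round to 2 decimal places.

At 184,410 units, contribution = 184,410 × $30.20 = $5,569,182.00.
Subtracting fixed costs: EBIT = $5,569,182.00 − $1,908,100 = $3,661,082.00.
So DOL = total CM / EBIT = $5,569,182.00 / $3,661,082.00 = 1.5212.

1.52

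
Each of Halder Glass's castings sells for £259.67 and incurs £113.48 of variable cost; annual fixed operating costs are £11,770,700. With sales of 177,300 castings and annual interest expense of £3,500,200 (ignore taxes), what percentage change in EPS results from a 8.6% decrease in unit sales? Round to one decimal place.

At 177,300 units, contribution = 177,300 × £146.19 = £25,919,487.00.
Subtracting fixed costs: EBIT = £25,919,487.00 − £11,770,700 = £14,148,787.00.
After interest of £3,500,200.00, pre-tax earnings = £10,648,587.00.
Degree of combined leverage = contribution ÷ (EBIT − I) = £25,919,487.00 ÷ £10,648,587.00 = 2.4341.
%ΔEPS = DCL × %ΔSales = 2.4341 × -8.6% = -20.9%.

-20.9%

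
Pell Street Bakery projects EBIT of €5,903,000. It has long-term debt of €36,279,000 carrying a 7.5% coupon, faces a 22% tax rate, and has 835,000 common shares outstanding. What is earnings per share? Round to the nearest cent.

Interest = €2,720,925.00, so EBT = €5,903,000 − €2,720,925.00 = €3,182,075.00.
After tax at 22%: net income = €3,182,075.00 × 0.78 = €2,482,018.50.
Per share: €2,482,018.50 / 835,000 shares = €2.97.

€2.97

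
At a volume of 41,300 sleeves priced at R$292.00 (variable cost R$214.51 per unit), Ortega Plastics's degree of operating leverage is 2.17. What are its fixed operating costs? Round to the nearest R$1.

At 41,300 units, contribution = 41,300 × R$77.49 = R$3,200,337.00.
DOL = contribution / EBIT, so EBIT = R$3,200,337.00 / 2.17 = R$1,474,809.68.
Fixed costs = CM − EBIT = R$3,200,337.00 − R$1,474,809.68 = R$1,725,527.

R$1,725,527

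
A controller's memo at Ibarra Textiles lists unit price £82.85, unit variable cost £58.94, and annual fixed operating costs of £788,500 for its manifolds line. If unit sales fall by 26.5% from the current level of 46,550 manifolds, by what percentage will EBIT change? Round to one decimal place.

-90.9%

Contribution at this volume is 46,550 × £23.91 = £1,113,010.50.
Operating income = contribution − fixed costs = £1,113,010.50 − £788,500 = £324,510.50.
So DOL = total CM / EBIT = £1,113,010.50 / £324,510.50 = 3.4298.
Operating income changes by 3.4298 × -26.5% = -90.9%.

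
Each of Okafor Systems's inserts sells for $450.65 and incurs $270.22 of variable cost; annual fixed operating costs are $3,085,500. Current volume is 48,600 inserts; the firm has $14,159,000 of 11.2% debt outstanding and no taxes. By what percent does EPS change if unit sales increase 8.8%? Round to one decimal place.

+18.8%

Contribution at this volume is 48,600 × $180.43 = $8,768,898.00.
EBIT = $8,768,898.00 − $3,085,500 = $5,683,398.00.
After interest of $1,585,808.00, pre-tax earnings = $4,097,590.00.
Degree of combined leverage = contribution ÷ (EBIT − I) = $8,768,898.00 ÷ $4,097,590.00 = 2.1400.
%ΔEPS = DCL × %ΔSales = 2.1400 × +8.8% = +18.8%.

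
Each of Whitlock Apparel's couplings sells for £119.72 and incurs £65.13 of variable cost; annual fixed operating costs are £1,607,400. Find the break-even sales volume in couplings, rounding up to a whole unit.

Contribution margin per unit = £119.72 − £65.13 = £54.59.
Break-even volume = fixed costs ÷ CM per unit = £1,607,400 ÷ £54.59 = 29,444.95, so 29,445 couplings.

29,445 couplings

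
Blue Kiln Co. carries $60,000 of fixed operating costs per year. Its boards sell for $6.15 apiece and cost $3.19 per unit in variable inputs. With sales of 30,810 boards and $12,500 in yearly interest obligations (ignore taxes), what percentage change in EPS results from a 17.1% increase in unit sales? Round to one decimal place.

+83.4%

Contribution at this volume is 30,810 × $2.96 = $91,197.60.
EBIT = $91,197.60 − $60,000 = $31,197.60.
Interest = $12,500.00, so EBIT − I = $18,697.60.
DCL = total CM / (EBIT − I) = $91,197.60 / $18,697.60 = 4.8775.
%ΔEPS = DCL × %ΔSales = 4.8775 × +17.1% = +83.4%.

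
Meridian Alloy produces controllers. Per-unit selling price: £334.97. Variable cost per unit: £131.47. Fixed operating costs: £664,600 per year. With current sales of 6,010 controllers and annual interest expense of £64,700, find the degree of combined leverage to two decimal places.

Total contribution margin = 6,010 × £203.50 = £1,223,035.00.
Subtracting fixed costs: EBIT = £1,223,035.00 − £664,600 = £558,435.00. Interest = £64,700.00.
DOL = £1,223,035.00 ÷ £558,435.00 = 2.1901; DFL = £558,435.00 ÷ £493,735.00 = 1.1310.
Combined leverage = 2.1901 × 1.1310 = 2.4770.

2.48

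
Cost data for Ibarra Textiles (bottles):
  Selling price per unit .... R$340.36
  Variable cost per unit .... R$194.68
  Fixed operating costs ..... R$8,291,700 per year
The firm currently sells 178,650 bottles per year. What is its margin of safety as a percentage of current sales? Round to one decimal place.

Each unit contributes R$340.36 − R$194.68 = R$145.68. Break-even units = R$8,291,700 ÷ R$145.68 = 56,917.22; break-even revenue = 56,917.22 × R$340.36 = R$19,372,343.57.
Actual sales revenue = 178,650 × R$340.36 = R$60,805,314.00.
Margin of safety = (R$60,805,314.00 − R$19,372,343.57) ÷ R$60,805,314.00 = 68.1%.

68.1%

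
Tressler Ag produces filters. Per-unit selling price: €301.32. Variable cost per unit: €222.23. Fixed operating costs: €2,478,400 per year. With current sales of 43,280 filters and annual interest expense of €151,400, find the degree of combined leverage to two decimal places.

At 43,280 units, contribution = 43,280 × €79.09 = €3,423,015.20.
Operating income = contribution − fixed costs = €3,423,015.20 − €2,478,400 = €944,615.20. Interest = €151,400.00, so EBIT − I = €793,215.20.
Degree of total leverage = total CM / (EBIT − interest) = €3,423,015.20 / €793,215.20 = 4.3154.

4.32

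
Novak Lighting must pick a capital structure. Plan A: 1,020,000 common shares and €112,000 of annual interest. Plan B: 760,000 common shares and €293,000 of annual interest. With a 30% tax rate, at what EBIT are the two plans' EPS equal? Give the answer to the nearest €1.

€822,077

At indifference, (EBIT − 112,000)(1 − t)/1,020,000 = (EBIT − 293,000)(1 − t)/760,000.
Cancelling (1 − t) and cross-multiplying: 760,000·(EBIT − 112,000) = 1,020,000·(EBIT − 293,000).
Solving, EBIT = (293,000·1,020,000 − 112,000·760,000) / (1,020,000 − 760,000) = 213,740,000,000 / 260,000 = 822,076.92.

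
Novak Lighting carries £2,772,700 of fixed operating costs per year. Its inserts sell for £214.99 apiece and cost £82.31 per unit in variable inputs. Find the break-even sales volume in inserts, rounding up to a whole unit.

20,898 inserts

Unit CM = price − variable cost = £214.99 − £82.31 = £132.68.
Break-even Q = £2,772,700 / £132.68 = 20,897.65 → 20,898 inserts.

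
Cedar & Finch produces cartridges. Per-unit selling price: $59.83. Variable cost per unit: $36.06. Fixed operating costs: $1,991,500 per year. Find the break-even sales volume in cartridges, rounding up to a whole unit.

Unit CM = price − variable cost = $59.83 − $36.06 = $23.77.
Break-even Q = $1,991,500 / $23.77 = 83,782.08 → 83,783 cartridges.

83,783 cartridges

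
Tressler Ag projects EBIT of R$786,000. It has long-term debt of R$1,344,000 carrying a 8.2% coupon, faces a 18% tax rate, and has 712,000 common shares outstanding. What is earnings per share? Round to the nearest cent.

Pre-tax income = R$786,000 − R$110,208.00 = R$675,792.00.
Net income = R$675,792.00 × (1 − 0.18) = R$554,149.44.
Per share: R$554,149.44 / 712,000 shares = R$0.78.

R$0.78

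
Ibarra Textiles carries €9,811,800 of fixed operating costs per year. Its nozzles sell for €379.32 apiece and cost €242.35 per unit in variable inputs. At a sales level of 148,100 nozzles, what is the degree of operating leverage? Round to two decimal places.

At 148,100 units, contribution = 148,100 × €136.97 = €20,285,257.00.
Subtracting fixed costs: EBIT = €20,285,257.00 − €9,811,800 = €10,473,457.00.
DOL = contribution ÷ EBIT = €20,285,257.00 ÷ €10,473,457.00 = 1.9368.

1.94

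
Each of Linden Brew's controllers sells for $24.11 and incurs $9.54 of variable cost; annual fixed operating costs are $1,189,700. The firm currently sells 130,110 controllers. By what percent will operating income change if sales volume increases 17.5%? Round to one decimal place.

Contribution at this volume is 130,110 × $14.57 = $1,895,702.70.
Subtracting fixed costs: EBIT = $1,895,702.70 − $1,189,700 = $706,002.70.
Degree of operating leverage = $1,895,702.70 / $706,002.70 = 2.6851.
So EBIT moves 2.6851 × (+17.5%) = +47.0%.

+47.0%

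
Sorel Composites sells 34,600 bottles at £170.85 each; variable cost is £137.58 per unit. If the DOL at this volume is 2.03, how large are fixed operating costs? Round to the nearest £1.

Total contribution margin = 34,600 × £33.27 = £1,151,142.00.
Since DOL = CM ÷ EBIT, EBIT = £1,151,142.00 ÷ 2.03 = £567,065.02.
And FC = contribution − EBIT = £1,151,142.00 − £567,065.02 = £584,077.

£584,077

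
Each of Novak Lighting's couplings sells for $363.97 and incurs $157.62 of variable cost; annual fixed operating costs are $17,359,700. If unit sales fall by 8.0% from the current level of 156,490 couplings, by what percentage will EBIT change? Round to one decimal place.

-17.3%

At 156,490 units, contribution = 156,490 × $206.35 = $32,291,711.50.
EBIT = $32,291,711.50 − $17,359,700 = $14,932,011.50.
DOL = contribution ÷ EBIT = $32,291,711.50 ÷ $14,932,011.50 = 2.1626.
%ΔEBIT = DOL × %ΔSales = 2.1626 × -8.0% = -17.3%.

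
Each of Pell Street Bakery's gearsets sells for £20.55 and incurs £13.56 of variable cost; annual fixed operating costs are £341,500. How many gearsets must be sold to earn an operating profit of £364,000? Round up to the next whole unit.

100,930 gearsets

Contribution margin per unit = £20.55 − £13.56 = £6.99.
Units = (FC + target) / CM = (£341,500 + £364,000) / £6.99 = 100,929.90, so 100,930 gearsets.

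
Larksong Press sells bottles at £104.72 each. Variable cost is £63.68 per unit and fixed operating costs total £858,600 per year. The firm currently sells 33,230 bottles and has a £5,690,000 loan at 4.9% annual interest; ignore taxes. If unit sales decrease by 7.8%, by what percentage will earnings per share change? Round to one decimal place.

Contribution at this volume is 33,230 × £41.04 = £1,363,759.20.
EBIT = £1,363,759.20 − £858,600 = £505,159.20.
After interest of £278,810.00, pre-tax earnings = £226,349.20.
Degree of combined leverage = contribution ÷ (EBIT − I) = £1,363,759.20 ÷ £226,349.20 = 6.0250.
EPS therefore changes by 6.0250 × (-7.8%) = -47.0%.

-47.0%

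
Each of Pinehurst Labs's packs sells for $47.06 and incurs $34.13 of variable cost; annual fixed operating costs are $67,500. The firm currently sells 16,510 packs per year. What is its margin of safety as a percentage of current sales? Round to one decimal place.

Contribution margin per unit = $47.06 − $34.13 = $12.93. Break-even units = $67,500 ÷ $12.93 = 5,220.42; break-even revenue = 5,220.42 × $47.06 = $245,672.85.
Actual sales revenue = 16,510 × $47.06 = $776,960.60.
Margin of safety = ($776,960.60 − $245,672.85) ÷ $776,960.60 = 68.4%.

68.4%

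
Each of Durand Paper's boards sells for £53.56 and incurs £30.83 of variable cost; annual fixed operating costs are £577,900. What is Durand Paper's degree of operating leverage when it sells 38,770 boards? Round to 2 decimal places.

2.91

At 38,770 units, contribution = 38,770 × £22.73 = £881,242.10.
EBIT = £881,242.10 − £577,900 = £303,342.10.
DOL = contribution ÷ EBIT = £881,242.10 ÷ £303,342.10 = 2.9051.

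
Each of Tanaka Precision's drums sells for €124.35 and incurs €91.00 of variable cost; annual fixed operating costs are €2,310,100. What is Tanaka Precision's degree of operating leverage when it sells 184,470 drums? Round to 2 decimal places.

Contribution at this volume is 184,470 × €33.35 = €6,152,074.50.
Subtracting fixed costs: EBIT = €6,152,074.50 − €2,310,100 = €3,841,974.50.
So DOL = total CM / EBIT = €6,152,074.50 / €3,841,974.50 = 1.6013.

1.60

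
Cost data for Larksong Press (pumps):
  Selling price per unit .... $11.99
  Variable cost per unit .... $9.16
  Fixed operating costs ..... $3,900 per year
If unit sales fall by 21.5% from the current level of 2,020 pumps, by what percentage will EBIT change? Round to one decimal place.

Contribution at this volume is 2,020 × $2.83 = $5,716.60.
EBIT = $5,716.60 − $3,900 = $1,816.60.
Degree of operating leverage = $5,716.60 / $1,816.60 = 3.1469.
Operating income changes by 3.1469 × -21.5% = -67.7%.

-67.7%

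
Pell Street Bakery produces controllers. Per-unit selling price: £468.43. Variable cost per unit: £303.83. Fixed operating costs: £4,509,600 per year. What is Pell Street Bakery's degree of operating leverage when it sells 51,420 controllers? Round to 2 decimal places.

2.14

At 51,420 units, contribution = 51,420 × £164.60 = £8,463,732.00.
EBIT = £8,463,732.00 − £4,509,600 = £3,954,132.00.
Degree of operating leverage = £8,463,732.00 / £3,954,132.00 = 2.1405.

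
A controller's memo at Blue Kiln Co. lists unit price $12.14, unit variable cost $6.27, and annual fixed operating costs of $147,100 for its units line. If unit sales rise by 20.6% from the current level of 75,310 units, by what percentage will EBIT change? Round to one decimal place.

+30.9%

Contribution at this volume is 75,310 × $5.87 = $442,069.70.
EBIT = $442,069.70 − $147,100 = $294,969.70.
DOL = contribution ÷ EBIT = $442,069.70 ÷ $294,969.70 = 1.4987.
So EBIT moves 1.4987 × (+20.6%) = +30.9%.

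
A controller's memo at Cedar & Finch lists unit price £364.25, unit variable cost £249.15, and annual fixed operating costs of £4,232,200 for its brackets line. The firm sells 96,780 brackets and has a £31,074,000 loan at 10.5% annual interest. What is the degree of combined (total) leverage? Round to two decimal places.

3.06

At 96,780 units, contribution = 96,780 × £115.10 = £11,139,378.00.
Operating income = contribution − fixed costs = £11,139,378.00 − £4,232,200 = £6,907,178.00. Interest = £3,262,770.00, so EBIT − I = £3,644,408.00.
DCL = contribution ÷ (EBIT − I) = £11,139,378.00 ÷ £3,644,408.00 = 3.0566.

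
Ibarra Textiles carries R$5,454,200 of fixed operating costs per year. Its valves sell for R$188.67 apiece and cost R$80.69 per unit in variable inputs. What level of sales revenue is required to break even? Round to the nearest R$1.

Contribution margin per unit = R$188.67 − R$80.69 = R$107.98, a CM ratio of R$107.98 ÷ R$188.67 = 0.5723.
Break-even sales = FC ÷ CM ratio = R$5,454,200 × R$188.67 / R$107.98 = R$9,529,949.

R$9,529,949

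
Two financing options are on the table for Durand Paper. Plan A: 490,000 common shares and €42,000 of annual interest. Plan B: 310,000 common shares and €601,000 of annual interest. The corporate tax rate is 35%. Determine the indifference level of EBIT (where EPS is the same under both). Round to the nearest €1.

€1,563,722

Set EPS_A = EPS_B: (EBIT − €42,000)(1 − 0.35) ÷ 490,000 = (EBIT − €601,000)(1 − 0.35) ÷ 310,000.
Cancelling (1 − t) and cross-multiplying: 310,000·(EBIT − 42,000) = 490,000·(EBIT − 601,000).
Solving, EBIT = (601,000·490,000 − 42,000·310,000) / (490,000 − 310,000) = 281,470,000,000 / 180,000 = 1,563,722.22.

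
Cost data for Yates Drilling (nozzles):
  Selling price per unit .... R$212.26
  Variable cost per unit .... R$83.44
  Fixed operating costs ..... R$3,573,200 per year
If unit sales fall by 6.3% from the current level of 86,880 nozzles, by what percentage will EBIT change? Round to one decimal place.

Total contribution margin = 86,880 × R$128.82 = R$11,191,881.60.
EBIT = R$11,191,881.60 − R$3,573,200 = R$7,618,681.60.
DOL = contribution ÷ EBIT = R$11,191,881.60 ÷ R$7,618,681.60 = 1.4690.
%ΔEBIT = DOL × %ΔSales = 1.4690 × -6.3% = -9.3%.

-9.3%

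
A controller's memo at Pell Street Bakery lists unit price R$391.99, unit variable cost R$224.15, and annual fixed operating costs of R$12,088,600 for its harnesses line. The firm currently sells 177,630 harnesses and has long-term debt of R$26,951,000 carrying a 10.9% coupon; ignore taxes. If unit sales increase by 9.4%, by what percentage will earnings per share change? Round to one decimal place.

Contribution at this volume is 177,630 × R$167.84 = R$29,813,419.20.
EBIT = R$29,813,419.20 − R$12,088,600 = R$17,724,819.20.
After interest of R$2,937,659.00, pre-tax earnings = R$14,787,160.20.
DCL = total CM / (EBIT − I) = R$29,813,419.20 / R$14,787,160.20 = 2.0162.
EPS therefore changes by 2.0162 × (+9.4%) = +19.0%.

+19.0%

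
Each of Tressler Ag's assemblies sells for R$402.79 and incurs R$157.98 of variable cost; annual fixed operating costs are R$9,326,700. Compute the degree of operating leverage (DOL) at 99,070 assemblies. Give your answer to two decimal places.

At 99,070 units, contribution = 99,070 × R$244.81 = R$24,253,326.70.
Subtracting fixed costs: EBIT = R$24,253,326.70 − R$9,326,700 = R$14,926,626.70.
So DOL = total CM / EBIT = R$24,253,326.70 / R$14,926,626.70 = 1.6248.

1.62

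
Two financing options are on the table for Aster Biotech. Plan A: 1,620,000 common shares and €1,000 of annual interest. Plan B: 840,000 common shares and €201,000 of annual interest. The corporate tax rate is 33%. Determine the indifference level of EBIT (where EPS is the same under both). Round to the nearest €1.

€416,385

Set EPS_A = EPS_B: (EBIT − €1,000)(1 − 0.33) ÷ 1,620,000 = (EBIT − €201,000)(1 − 0.33) ÷ 840,000.
Cancelling (1 − t) and cross-multiplying: 840,000·(EBIT − 1,000) = 1,620,000·(EBIT − 201,000).
EBIT × (1,620,000 − 840,000) = 201,000 × 1,620,000 − 1,000 × 840,000 = 324,780,000,000, so EBIT = 324,780,000,000 ÷ 780,000 = 416,384.62.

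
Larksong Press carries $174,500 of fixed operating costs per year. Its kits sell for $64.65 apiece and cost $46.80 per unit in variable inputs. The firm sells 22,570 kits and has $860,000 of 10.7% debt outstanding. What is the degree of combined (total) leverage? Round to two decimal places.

Contribution at this volume is 22,570 × $17.85 = $402,874.50.
Operating income = contribution − fixed costs = $402,874.50 − $174,500 = $228,374.50. Interest = $92,020.00.
DOL = $402,874.50 ÷ $228,374.50 = 1.7641; DFL = $228,374.50 ÷ $136,354.50 = 1.6749.
Combined leverage = 1.7641 × 1.6749 = 2.9547.

2.95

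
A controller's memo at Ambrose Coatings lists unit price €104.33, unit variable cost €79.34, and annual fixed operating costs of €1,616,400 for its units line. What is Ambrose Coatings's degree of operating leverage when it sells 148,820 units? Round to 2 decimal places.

Contribution at this volume is 148,820 × €24.99 = €3,719,011.80.
Subtracting fixed costs: EBIT = €3,719,011.80 − €1,616,400 = €2,102,611.80.
Degree of operating leverage = €3,719,011.80 / €2,102,611.80 = 1.7688.

1.77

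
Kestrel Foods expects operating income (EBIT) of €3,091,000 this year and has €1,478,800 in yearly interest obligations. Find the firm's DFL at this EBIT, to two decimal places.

1.92

Annual interest charges come to €1,478,800.00.
DFL = EBIT ÷ (EBIT − I) = €3,091,000 ÷ (€3,091,000 − €1,478,800.00) = €3,091,000 ÷ €1,612,200.00 = 1.9173.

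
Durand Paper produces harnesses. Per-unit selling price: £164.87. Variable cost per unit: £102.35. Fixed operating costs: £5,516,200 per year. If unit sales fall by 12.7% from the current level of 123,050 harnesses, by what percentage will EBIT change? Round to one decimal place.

-44.9%

Contribution at this volume is 123,050 × £62.52 = £7,693,086.00.
EBIT = £7,693,086.00 − £5,516,200 = £2,176,886.00.
Degree of operating leverage = £7,693,086.00 / £2,176,886.00 = 3.5340.
So EBIT moves 3.5340 × (-12.7%) = -44.9%.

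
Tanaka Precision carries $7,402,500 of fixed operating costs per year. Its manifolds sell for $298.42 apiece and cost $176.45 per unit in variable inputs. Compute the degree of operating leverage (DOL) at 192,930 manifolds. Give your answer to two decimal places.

Total contribution margin = 192,930 × $121.97 = $23,531,672.10.
EBIT = $23,531,672.10 − $7,402,500 = $16,129,172.10.
DOL = contribution ÷ EBIT = $23,531,672.10 ÷ $16,129,172.10 = 1.4590.

1.46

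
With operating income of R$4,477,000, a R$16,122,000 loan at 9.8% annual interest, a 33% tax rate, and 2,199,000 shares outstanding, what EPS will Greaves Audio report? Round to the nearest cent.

Pre-tax income = R$4,477,000 − R$1,579,956.00 = R$2,897,044.00.
After tax at 33%: net income = R$2,897,044.00 × 0.67 = R$1,941,019.48.
EPS = R$1,941,019.48 ÷ 2,199,000 = R$0.88.

R$0.88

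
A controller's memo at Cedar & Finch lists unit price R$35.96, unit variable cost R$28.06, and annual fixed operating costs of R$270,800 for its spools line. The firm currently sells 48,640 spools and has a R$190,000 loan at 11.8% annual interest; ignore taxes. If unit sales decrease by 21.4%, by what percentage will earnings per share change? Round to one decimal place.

At 48,640 units, contribution = 48,640 × R$7.90 = R$384,256.00.
EBIT = R$384,256.00 − R$270,800 = R$113,456.00.
After interest of R$22,420.00, pre-tax earnings = R$91,036.00.
Degree of combined leverage = contribution ÷ (EBIT − I) = R$384,256.00 ÷ R$91,036.00 = 4.2209.
EPS therefore changes by 4.2209 × (-21.4%) = -90.3%.

-90.3%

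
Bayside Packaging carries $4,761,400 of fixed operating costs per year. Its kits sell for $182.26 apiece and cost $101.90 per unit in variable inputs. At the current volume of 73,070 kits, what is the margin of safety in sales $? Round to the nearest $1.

Contribution margin per unit = $182.26 − $101.90 = $80.36. Break-even units = $4,761,400 ÷ $80.36 = 59,250.87; break-even revenue = 59,250.87 × $182.26 = $10,799,063.76.
Current sales = 73,070 × $182.26 = $13,317,738.20.
Margin of safety = $13,317,738.20 − $10,799,063.76 = $2,518,674.

$2,518,674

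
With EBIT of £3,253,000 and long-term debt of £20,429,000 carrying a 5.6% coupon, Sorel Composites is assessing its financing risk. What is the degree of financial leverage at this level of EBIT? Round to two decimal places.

1.54

Interest = £1,144,024.00.
DFL = EBIT ÷ (EBIT − I) = £3,253,000 ÷ (£3,253,000 − £1,144,024.00) = £3,253,000 ÷ £2,108,976.00 = 1.5425.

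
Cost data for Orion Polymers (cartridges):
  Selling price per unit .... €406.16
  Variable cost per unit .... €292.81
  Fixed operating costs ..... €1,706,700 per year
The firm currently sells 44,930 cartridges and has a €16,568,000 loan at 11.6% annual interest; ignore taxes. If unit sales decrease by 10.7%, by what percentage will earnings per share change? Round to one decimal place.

At 44,930 units, contribution = 44,930 × €113.35 = €5,092,815.50.
Operating income = contribution − fixed costs = €5,092,815.50 − €1,706,700 = €3,386,115.50.
Interest = €1,921,888.00, so EBIT − I = €1,464,227.50.
Degree of combined leverage = contribution ÷ (EBIT − I) = €5,092,815.50 ÷ €1,464,227.50 = 3.4782.
EPS therefore changes by 3.4782 × (-10.7%) = -37.2%.

-37.2%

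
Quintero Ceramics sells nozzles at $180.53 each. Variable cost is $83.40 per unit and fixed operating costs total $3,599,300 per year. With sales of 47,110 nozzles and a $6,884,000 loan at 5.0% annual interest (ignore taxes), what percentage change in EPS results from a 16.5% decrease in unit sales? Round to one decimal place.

Contribution at this volume is 47,110 × $97.13 = $4,575,794.30.
Operating income = contribution − fixed costs = $4,575,794.30 − $3,599,300 = $976,494.30.
Interest = $344,200.00, so EBIT − I = $632,294.30.
DCL = total CM / (EBIT − I) = $4,575,794.30 / $632,294.30 = 7.2368.
EPS therefore changes by 7.2368 × (-16.5%) = -119.4%.

-119.4%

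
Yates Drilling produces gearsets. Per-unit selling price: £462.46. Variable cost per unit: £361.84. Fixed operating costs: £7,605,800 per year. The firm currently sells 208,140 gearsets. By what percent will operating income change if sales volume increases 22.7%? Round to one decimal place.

+35.6%

At 208,140 units, contribution = 208,140 × £100.62 = £20,943,046.80.
EBIT = £20,943,046.80 − £7,605,800 = £13,337,246.80.
Degree of operating leverage = £20,943,046.80 / £13,337,246.80 = 1.5703.
%ΔEBIT = DOL × %ΔSales = 1.5703 × +22.7% = +35.6%.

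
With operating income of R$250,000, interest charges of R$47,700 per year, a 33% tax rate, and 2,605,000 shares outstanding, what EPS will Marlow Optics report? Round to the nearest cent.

Pre-tax income = R$250,000 − R$47,700.00 = R$202,300.00.
Net income = R$202,300.00 × (1 − 0.33) = R$135,541.00.
EPS = R$135,541.00 ÷ 2,605,000 = R$0.05.

R$0.05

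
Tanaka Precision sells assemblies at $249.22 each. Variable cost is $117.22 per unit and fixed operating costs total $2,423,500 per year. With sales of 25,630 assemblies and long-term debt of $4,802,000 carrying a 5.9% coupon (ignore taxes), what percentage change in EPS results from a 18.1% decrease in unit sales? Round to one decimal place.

-90.5%

Contribution at this volume is 25,630 × $132.00 = $3,383,160.00.
Subtracting fixed costs: EBIT = $3,383,160.00 − $2,423,500 = $959,660.00.
Interest = $283,318.00, so EBIT − I = $676,342.00.
DCL = total CM / (EBIT − I) = $3,383,160.00 / $676,342.00 = 5.0021.
EPS therefore changes by 5.0021 × (-18.1%) = -90.5%.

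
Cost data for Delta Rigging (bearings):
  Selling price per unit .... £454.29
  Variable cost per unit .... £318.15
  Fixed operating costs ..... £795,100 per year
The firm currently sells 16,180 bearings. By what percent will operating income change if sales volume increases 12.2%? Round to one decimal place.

+19.1%

Total contribution margin = 16,180 × £136.14 = £2,202,745.20.
Operating income = contribution − fixed costs = £2,202,745.20 − £795,100 = £1,407,645.20.
DOL = contribution ÷ EBIT = £2,202,745.20 ÷ £1,407,645.20 = 1.5648.
%ΔEBIT = DOL × %ΔSales = 1.5648 × +12.2% = +19.1%.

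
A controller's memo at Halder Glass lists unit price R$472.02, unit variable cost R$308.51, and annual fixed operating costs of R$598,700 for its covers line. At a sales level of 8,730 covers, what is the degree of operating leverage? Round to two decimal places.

At 8,730 units, contribution = 8,730 × R$163.51 = R$1,427,442.30.
Operating income = contribution − fixed costs = R$1,427,442.30 − R$598,700 = R$828,742.30.
DOL = contribution ÷ EBIT = R$1,427,442.30 ÷ R$828,742.30 = 1.7224.

1.72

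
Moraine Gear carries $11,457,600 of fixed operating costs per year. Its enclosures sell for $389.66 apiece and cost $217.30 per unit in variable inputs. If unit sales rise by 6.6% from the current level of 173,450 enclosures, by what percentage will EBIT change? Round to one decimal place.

At 173,450 units, contribution = 173,450 × $172.36 = $29,895,842.00.
Subtracting fixed costs: EBIT = $29,895,842.00 − $11,457,600 = $18,438,242.00.
So DOL = total CM / EBIT = $29,895,842.00 / $18,438,242.00 = 1.6214.
%ΔEBIT = DOL × %ΔSales = 1.6214 × +6.6% = +10.7%.

+10.7%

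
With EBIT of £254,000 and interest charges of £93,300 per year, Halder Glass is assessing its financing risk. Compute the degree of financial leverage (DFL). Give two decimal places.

1.58

Annual interest charges come to £93,300.00.
DFL = EBIT ÷ (EBIT − I) = £254,000 ÷ (£254,000 − £93,300.00) = £254,000 ÷ £160,700.00 = 1.5806.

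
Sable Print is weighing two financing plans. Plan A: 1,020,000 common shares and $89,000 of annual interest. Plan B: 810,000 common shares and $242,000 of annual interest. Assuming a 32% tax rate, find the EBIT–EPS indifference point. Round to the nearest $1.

Set EPS_A = EPS_B: (EBIT − $89,000)(1 − 0.32) ÷ 1,020,000 = (EBIT − $242,000)(1 − 0.32) ÷ 810,000.
Cancelling (1 − t) and cross-multiplying: 810,000·(EBIT − 89,000) = 1,020,000·(EBIT − 242,000).
Solving, EBIT = (242,000·1,020,000 − 89,000·810,000) / (1,020,000 − 810,000) = 174,750,000,000 / 210,000 = 832,142.86.

$832,143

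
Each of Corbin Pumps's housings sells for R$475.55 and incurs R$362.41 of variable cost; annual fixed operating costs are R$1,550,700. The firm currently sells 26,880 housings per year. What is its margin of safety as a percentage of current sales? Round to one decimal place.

Unit CM = price − variable cost = R$475.55 − R$362.41 = R$113.14. Break-even units = R$1,550,700 ÷ R$113.14 = 13,706.03; break-even revenue = 13,706.03 × R$475.55 = R$6,517,901.58.
Current sales = 26,880 × R$475.55 = R$12,782,784.00.
Margin of safety = (R$12,782,784.00 − R$6,517,901.58) ÷ R$12,782,784.00 = 49.0%.

49.0%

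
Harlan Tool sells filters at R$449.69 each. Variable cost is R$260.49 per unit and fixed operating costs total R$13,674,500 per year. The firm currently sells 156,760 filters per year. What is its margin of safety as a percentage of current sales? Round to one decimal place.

Contribution margin per unit = R$449.69 − R$260.49 = R$189.20. Break-even units = R$13,674,500 ÷ R$189.20 = 72,275.37; break-even revenue = 72,275.37 × R$449.69 = R$32,501,511.13.
Actual sales revenue = 156,760 × R$449.69 = R$70,493,404.40.
Margin of safety = (R$70,493,404.40 − R$32,501,511.13) ÷ R$70,493,404.40 = 53.9%.

53.9%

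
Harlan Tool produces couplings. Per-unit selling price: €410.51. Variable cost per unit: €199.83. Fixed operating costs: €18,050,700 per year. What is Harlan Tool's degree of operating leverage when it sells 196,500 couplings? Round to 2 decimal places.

1.77

Total contribution margin = 196,500 × €210.68 = €41,398,620.00.
EBIT = €41,398,620.00 − €18,050,700 = €23,347,920.00.
Degree of operating leverage = €41,398,620.00 / €23,347,920.00 = 1.7731.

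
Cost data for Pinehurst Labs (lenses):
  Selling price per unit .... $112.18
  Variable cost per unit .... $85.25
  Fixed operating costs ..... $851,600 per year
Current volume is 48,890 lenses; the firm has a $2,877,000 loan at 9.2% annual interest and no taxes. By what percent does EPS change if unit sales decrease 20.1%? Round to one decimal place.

Total contribution margin = 48,890 × $26.93 = $1,316,607.70.
Subtracting fixed costs: EBIT = $1,316,607.70 − $851,600 = $465,007.70.
After interest of $264,684.00, pre-tax earnings = $200,323.70.
Degree of combined leverage = contribution ÷ (EBIT − I) = $1,316,607.70 ÷ $200,323.70 = 6.5724.
EPS therefore changes by 6.5724 × (-20.1%) = -132.1%.

-132.1%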